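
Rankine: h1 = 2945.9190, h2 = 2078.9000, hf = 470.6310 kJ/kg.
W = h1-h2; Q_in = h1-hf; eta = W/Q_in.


W = 867.0190 kJ/kg
Q_in = 2475.2880 kJ/kg
eta = 0.3503 = 35.0270%

eta = 35.0270%


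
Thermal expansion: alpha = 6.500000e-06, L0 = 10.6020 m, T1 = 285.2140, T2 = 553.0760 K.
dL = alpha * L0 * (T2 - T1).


dT = 267.8620 K
dL = 6.500000e-06 * 10.6020 * 267.8620 = 0.018459 m
L_final = 10.620459 m

dL = 0.018459 m


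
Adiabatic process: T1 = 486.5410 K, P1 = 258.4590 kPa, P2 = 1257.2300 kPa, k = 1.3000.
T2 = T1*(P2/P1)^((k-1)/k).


(k-1)/k = 0.2308
(P2/P1)^exp = 1.4406
T2 = 486.5410 * 1.4406 = 700.9116 K

700.9116 K


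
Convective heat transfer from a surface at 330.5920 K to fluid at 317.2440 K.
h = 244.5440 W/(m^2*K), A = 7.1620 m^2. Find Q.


dT = 13.3480 K
Q = 244.5440 * 7.1620 * 13.3480 = 23378.0093 W

23378.0093 W


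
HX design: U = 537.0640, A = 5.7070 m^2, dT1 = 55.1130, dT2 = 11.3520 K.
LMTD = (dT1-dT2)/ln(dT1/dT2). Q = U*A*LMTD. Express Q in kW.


LMTD = 27.6970 K
Q = 537.0640 * 5.7070 * 27.6970 = 84891.9191 W = 84.8919 kW

84.8919 kW


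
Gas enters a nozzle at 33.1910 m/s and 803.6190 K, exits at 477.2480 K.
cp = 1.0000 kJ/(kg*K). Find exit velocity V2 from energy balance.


dT = 326.3710 K
2*cp*1000*dT = 652742.0000
V1^2 = 1101.6425
V2 = sqrt(653843.6425) = 808.6060 m/s

808.6060 m/s


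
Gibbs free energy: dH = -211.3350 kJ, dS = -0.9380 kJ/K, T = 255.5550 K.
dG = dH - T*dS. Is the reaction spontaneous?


T*dS = 255.5550 * -0.9380 = -239.7106 kJ
dG = -211.3350 + 239.7106 = 28.3756 kJ (non-spontaneous)

dG = 28.3756 kJ, non-spontaneous


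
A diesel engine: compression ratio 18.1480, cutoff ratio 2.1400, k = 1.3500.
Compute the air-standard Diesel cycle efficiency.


r^(k-1) = 2.7580
rc^k = 2.7929
eta = 0.5776 = 57.7592%

57.7592%


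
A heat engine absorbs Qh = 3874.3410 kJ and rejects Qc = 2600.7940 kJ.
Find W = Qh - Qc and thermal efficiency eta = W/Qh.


W = 3874.3410 - 2600.7940 = 1273.5470 kJ
eta = 1273.5470 / 3874.3410 = 0.3287 = 32.8713%

W = 1273.5470 kJ, eta = 32.8713%


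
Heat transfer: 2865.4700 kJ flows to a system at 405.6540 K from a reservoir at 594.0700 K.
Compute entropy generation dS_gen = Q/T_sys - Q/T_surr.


dS_sys = 2865.4700/405.6540 = 7.0638 kJ/K
dS_surr = -2865.4700/594.0700 = -4.8235 kJ/K
dS_gen = 7.0638 - 4.8235 = 2.2404 kJ/K (irreversible)

dS_gen = 2.2404 kJ/K, irreversible


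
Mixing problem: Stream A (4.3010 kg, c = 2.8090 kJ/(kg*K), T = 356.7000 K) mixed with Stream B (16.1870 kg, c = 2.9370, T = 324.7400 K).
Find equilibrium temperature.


num = 19748.0097
den = 59.6227
Tf = 331.2161 K

331.2161 K


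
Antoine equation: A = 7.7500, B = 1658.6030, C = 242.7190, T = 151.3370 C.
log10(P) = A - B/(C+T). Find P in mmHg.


C+T = 394.0560
B/(C+T) = 4.2091
log10(P) = 7.7500 - 4.2091 = 3.5409
P = 10^3.5409 = 3474.9292 mmHg

3474.9292 mmHg


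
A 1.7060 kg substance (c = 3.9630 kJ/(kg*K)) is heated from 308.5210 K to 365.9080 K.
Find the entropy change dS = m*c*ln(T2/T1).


T2/T1 = 1.1860
ln(T2/T1) = 0.1706
dS = 1.7060 * 3.9630 * 0.1706 = 1.1534 kJ/K

1.1534 kJ/K


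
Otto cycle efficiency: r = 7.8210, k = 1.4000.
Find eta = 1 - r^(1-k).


r^(k-1) = 2.2767
eta = 1 - 1/2.2767 = 0.5608 = 56.0767%

56.0767%


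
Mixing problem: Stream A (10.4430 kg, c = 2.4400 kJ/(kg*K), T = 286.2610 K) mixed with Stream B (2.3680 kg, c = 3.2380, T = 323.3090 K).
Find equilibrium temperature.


num = 9773.1926
den = 33.1485
Tf = 294.8306 K

294.8306 K


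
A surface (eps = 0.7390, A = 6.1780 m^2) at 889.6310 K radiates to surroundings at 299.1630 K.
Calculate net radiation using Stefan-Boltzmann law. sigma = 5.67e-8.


T^4 = 6.2638e+11
Tsurr^4 = 8.0100e+09
Q = 0.7390 * 5.67e-8 * 6.1780 * 6.1837e+11 = 160075.7693 W

160075.7693 W


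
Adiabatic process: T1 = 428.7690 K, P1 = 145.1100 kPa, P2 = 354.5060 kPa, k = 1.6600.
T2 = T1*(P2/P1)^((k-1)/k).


(k-1)/k = 0.3976
(P2/P1)^exp = 1.4264
T2 = 428.7690 * 1.4264 = 611.5882 K

611.5882 K


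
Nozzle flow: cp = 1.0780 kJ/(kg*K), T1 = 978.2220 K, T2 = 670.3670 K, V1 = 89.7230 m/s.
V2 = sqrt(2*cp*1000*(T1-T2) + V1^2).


dT = 307.8550 K
2*cp*1000*dT = 663735.3800
V1^2 = 8050.2167
V2 = sqrt(671785.5967) = 819.6253 m/s

819.6253 m/s


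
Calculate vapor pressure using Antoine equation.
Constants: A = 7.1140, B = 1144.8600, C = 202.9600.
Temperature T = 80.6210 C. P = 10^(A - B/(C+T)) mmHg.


C+T = 283.5810
B/(C+T) = 4.0372
log10(P) = 7.1140 - 4.0372 = 3.0768
P = 10^3.0768 = 1193.5664 mmHg

1193.5664 mmHg


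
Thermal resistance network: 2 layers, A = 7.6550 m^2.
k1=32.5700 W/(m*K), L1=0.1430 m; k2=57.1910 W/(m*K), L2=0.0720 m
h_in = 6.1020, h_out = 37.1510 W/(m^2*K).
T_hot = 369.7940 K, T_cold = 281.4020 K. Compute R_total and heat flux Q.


R_conv_in = 1/(6.1020*7.6550) = 0.0214
R_1 = 0.1430/(32.5700*7.6550) = 0.0006
R_2 = 0.0720/(57.1910*7.6550) = 0.0002
R_conv_out = 1/(37.1510*7.6550) = 0.0035
R_total = 0.0257 K/W
Q = 88.3920 / 0.0257 = 3444.3873 W

R_total = 0.0257 K/W, Q = 3444.3873 W


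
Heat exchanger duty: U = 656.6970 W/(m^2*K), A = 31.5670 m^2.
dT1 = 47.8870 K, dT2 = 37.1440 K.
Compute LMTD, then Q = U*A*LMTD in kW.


LMTD = 42.2883 K
Q = 656.6970 * 31.5670 * 42.2883 = 876634.7982 W = 876.6348 kW

876.6348 kW


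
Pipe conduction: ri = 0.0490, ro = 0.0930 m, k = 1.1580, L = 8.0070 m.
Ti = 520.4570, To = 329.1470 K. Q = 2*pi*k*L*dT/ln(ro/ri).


dT = 191.3100 K
ln(ro/ri) = 0.6408
Q = 2*pi*1.1580*8.0070*191.3100 / 0.6408 = 17393.5218 W

17393.5218 W


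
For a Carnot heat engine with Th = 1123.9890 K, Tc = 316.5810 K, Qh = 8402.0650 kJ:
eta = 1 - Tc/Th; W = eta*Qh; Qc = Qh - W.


eta = 1 - 316.5810/1123.9890 = 0.7183
W = 0.7183 * 8402.0650 = 6035.5524 kJ
Qc = 8402.0650 - 6035.5524 = 2366.5126 kJ

eta = 71.8342%, W = 6035.5524 kJ, Qc = 2366.5126 kJ


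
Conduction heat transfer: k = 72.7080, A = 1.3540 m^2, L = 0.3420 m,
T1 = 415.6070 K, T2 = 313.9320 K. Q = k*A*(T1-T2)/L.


dT = 101.6750 K
Q = 72.7080 * 1.3540 * 101.6750 / 0.3420 = 29267.7231 W

29267.7231 W


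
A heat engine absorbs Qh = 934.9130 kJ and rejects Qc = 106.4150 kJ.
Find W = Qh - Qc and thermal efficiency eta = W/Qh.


W = 934.9130 - 106.4150 = 828.4980 kJ
eta = 828.4980 / 934.9130 = 0.8862 = 88.6177%

W = 828.4980 kJ, eta = 88.6177%


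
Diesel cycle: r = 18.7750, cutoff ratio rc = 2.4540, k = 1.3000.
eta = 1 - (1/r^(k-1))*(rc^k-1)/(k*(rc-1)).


r^(k-1) = 2.4103
rc^k = 3.2125
eta = 0.5144 = 51.4385%

51.4385%


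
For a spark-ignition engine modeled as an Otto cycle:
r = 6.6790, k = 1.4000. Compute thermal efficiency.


r^(k-1) = 2.1374
eta = 1 - 1/2.1374 = 0.5321 = 53.2141%

53.2141%


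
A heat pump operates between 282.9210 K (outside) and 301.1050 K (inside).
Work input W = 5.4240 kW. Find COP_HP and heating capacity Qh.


COP = 301.1050 / 18.1840 = 16.5588
Qh = 16.5588 * 5.4240 = 89.8149 kW

COP = 16.5588, Qh = 89.8149 kW


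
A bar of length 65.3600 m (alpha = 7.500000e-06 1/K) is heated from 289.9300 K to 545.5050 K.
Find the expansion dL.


dT = 255.5750 K
dL = 7.500000e-06 * 65.3600 * 255.5750 = 0.125283 m
L_final = 65.485283 m

dL = 0.125283 m


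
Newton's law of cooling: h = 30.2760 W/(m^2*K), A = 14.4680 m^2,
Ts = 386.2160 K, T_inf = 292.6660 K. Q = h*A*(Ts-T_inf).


dT = 93.5500 K
Q = 30.2760 * 14.4680 * 93.5500 = 40978.0029 W

40978.0029 W


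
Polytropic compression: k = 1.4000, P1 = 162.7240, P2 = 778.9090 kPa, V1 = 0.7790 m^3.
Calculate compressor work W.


(k-1)/k = 0.2857
(P2/P1)^exp = 1.5642
W = 3.5000 * 162.7240 * 0.7790 * (1.5642 - 1) = 250.3224 kJ

250.3224 kJ


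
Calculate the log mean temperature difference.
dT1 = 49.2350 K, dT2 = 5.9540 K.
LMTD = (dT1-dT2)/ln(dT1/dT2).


dT1/dT2 = 8.2692
ln(dT1/dT2) = 2.1125
LMTD = 43.2810 / 2.1125 = 20.4876 K

20.4876 K


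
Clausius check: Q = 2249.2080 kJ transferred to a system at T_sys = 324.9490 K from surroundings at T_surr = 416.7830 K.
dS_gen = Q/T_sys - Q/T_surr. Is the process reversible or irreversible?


dS_sys = 2249.2080/324.9490 = 6.9217 kJ/K
dS_surr = -2249.2080/416.7830 = -5.3966 kJ/K
dS_gen = 6.9217 - 5.3966 = 1.5251 kJ/K (irreversible)

dS_gen = 1.5251 kJ/K, irreversible


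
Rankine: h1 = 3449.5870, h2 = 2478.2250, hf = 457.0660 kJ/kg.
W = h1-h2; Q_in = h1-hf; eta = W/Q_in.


W = 971.3620 kJ/kg
Q_in = 2992.5210 kJ/kg
eta = 0.3246 = 32.4597%

eta = 32.4597%


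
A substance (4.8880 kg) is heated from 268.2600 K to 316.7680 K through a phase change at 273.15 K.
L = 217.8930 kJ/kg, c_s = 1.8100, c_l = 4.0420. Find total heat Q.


Q1 (sensible, solid) = 4.8880 * 1.8100 * 4.8900 = 43.2632 kJ
Q2 (latent) = 4.8880 * 217.8930 = 1065.0610 kJ
Q3 (sensible, liquid) = 4.8880 * 4.0420 * 43.6180 = 861.7737 kJ
Q_total = 1970.0979 kJ

1970.0979 kJ


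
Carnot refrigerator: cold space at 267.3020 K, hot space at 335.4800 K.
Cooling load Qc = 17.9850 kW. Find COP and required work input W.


COP = 267.3020 / 68.1780 = 3.9206
W = 17.9850 / 3.9206 = 4.5873 kW

COP = 3.9206, W = 4.5873 kW


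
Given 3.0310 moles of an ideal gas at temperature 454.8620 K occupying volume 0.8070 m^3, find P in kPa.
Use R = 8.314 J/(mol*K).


P = nRT/V = 3.0310 * 8.314 * 454.8620 / 0.8070
= 11462.4014 / 0.8070 = 14203.7192 Pa = 14.2037 kPa

14.2037 kPa


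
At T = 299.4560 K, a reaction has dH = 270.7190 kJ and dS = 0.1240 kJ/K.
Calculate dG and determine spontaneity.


T*dS = 299.4560 * 0.1240 = 37.1325 kJ
dG = 270.7190 - 37.1325 = 233.5865 kJ (non-spontaneous)

dG = 233.5865 kJ, non-spontaneous


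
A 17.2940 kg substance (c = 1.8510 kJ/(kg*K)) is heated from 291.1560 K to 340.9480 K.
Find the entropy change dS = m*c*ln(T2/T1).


T2/T1 = 1.1710
ln(T2/T1) = 0.1579
dS = 17.2940 * 1.8510 * 0.1579 = 5.0536 kJ/K

5.0536 kJ/K


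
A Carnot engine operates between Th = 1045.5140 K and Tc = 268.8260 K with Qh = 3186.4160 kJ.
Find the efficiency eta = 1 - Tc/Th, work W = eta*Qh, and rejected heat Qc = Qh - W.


eta = 1 - 268.8260/1045.5140 = 0.7429
W = 0.7429 * 3186.4160 = 2367.1142 kJ
Qc = 3186.4160 - 2367.1142 = 819.3018 kJ

eta = 74.2877%, W = 2367.1142 kJ, Qc = 819.3018 kJ


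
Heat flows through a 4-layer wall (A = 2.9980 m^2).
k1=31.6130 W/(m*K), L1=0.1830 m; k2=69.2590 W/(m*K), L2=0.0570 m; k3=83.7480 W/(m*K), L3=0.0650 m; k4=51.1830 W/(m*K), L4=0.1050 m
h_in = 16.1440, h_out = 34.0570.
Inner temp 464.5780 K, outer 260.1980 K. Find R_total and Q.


R_conv_in = 1/(16.1440*2.9980) = 0.0207
R_1 = 0.1830/(31.6130*2.9980) = 0.0019
R_2 = 0.0570/(69.2590*2.9980) = 0.0003
R_3 = 0.0650/(83.7480*2.9980) = 0.0003
R_4 = 0.1050/(51.1830*2.9980) = 0.0007
R_conv_out = 1/(34.0570*2.9980) = 0.0098
R_total = 0.0336 K/W
Q = 204.3800 / 0.0336 = 6082.0370 W

R_total = 0.0336 K/W, Q = 6082.0370 W


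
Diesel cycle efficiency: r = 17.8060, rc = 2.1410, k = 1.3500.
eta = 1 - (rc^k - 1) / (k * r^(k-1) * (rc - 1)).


r^(k-1) = 2.7397
rc^k = 2.7947
eta = 0.5747 = 57.4725%

57.4725%


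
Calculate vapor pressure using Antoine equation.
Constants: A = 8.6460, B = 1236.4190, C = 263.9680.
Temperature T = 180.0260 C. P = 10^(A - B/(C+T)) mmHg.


C+T = 443.9940
B/(C+T) = 2.7848
log10(P) = 8.6460 - 2.7848 = 5.8612
P = 10^5.8612 = 726498.7821 mmHg

726498.7821 mmHg


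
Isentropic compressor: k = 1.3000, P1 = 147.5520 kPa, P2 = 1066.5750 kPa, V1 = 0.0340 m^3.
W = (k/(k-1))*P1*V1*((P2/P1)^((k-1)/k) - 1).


(k-1)/k = 0.2308
(P2/P1)^exp = 1.5785
W = 4.3333 * 147.5520 * 0.0340 * (1.5785 - 1) = 12.5760 kJ

12.5760 kJ


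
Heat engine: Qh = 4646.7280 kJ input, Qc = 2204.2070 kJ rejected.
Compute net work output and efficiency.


W = 4646.7280 - 2204.2070 = 2442.5210 kJ
eta = 2442.5210 / 4646.7280 = 0.5256 = 52.5643%

W = 2442.5210 kJ, eta = 52.5643%


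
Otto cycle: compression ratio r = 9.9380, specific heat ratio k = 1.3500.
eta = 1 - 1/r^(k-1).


r^(k-1) = 2.2339
eta = 1 - 1/2.2339 = 0.5523 = 55.2343%

55.2343%


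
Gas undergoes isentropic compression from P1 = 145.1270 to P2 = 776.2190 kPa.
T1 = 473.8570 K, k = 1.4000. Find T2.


(k-1)/k = 0.2857
(P2/P1)^exp = 1.6146
T2 = 473.8570 * 1.6146 = 765.0939 K

765.0939 K


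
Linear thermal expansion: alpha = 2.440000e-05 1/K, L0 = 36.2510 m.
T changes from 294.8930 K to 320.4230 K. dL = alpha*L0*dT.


dT = 25.5300 K
dL = 2.440000e-05 * 36.2510 * 25.5300 = 0.022582 m
L_final = 36.273582 m

dL = 0.022582 m


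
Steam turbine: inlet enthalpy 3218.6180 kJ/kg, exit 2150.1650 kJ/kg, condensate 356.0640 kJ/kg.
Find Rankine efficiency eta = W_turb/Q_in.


W = 1068.4530 kJ/kg
Q_in = 2862.5540 kJ/kg
eta = 0.3733 = 37.3252%

eta = 37.3252%


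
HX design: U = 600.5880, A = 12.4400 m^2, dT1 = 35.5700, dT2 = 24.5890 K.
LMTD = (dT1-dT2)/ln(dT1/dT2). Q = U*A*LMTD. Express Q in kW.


LMTD = 29.7424 K
Q = 600.5880 * 12.4400 * 29.7424 = 222214.9295 W = 222.2149 kW

222.2149 kW


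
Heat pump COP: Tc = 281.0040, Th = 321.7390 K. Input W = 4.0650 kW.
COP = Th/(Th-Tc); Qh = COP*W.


COP = 321.7390 / 40.7350 = 7.8983
Qh = 7.8983 * 4.0650 = 32.1068 kW

COP = 7.8983, Qh = 32.1068 kW


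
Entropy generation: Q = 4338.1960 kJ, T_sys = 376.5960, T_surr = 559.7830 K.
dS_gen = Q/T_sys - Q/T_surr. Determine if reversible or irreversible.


dS_sys = 4338.1960/376.5960 = 11.5195 kJ/K
dS_surr = -4338.1960/559.7830 = -7.7498 kJ/K
dS_gen = 11.5195 - 7.7498 = 3.7697 kJ/K (irreversible)

dS_gen = 3.7697 kJ/K, irreversible


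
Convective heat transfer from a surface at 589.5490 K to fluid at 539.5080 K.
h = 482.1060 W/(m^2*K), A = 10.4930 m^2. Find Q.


dT = 50.0410 K
Q = 482.1060 * 10.4930 * 50.0410 = 253144.3212 W

253144.3212 W


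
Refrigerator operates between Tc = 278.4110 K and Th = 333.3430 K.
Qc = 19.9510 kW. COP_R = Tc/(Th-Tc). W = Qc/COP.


COP = 278.4110 / 54.9320 = 5.0683
W = 19.9510 / 5.0683 = 3.9364 kW

COP = 5.0683, W = 3.9364 kW


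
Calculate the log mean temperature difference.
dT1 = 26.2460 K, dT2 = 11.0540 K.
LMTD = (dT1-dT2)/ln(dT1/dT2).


dT1/dT2 = 2.3743
ln(dT1/dT2) = 0.8647
LMTD = 15.1920 / 0.8647 = 17.5687 K

17.5687 K


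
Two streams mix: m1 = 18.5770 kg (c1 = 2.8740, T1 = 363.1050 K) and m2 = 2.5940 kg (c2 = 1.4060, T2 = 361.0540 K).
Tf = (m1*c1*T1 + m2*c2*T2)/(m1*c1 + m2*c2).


num = 20703.1073
den = 57.0375
Tf = 362.9739 K

362.9739 K


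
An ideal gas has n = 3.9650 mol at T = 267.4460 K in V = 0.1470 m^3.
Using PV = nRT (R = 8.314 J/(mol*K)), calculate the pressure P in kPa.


P = nRT/V = 3.9650 * 8.314 * 267.4460 / 0.1470
= 8816.3601 / 0.1470 = 59975.2385 Pa = 59.9752 kPa

59.9752 kPa


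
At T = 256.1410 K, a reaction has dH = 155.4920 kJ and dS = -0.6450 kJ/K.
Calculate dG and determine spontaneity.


T*dS = 256.1410 * -0.6450 = -165.2109 kJ
dG = 155.4920 + 165.2109 = 320.7029 kJ (non-spontaneous)

dG = 320.7029 kJ, non-spontaneous


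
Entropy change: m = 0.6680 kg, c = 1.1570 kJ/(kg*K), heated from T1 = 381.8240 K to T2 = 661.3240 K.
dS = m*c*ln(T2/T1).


T2/T1 = 1.7320
ln(T2/T1) = 0.5493
dS = 0.6680 * 1.1570 * 0.5493 = 0.4245 kJ/K

0.4245 kJ/K


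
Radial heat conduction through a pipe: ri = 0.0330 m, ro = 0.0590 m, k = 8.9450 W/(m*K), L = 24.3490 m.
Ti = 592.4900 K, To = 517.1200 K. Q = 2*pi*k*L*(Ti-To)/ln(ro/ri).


dT = 75.3700 K
ln(ro/ri) = 0.5810
Q = 2*pi*8.9450*24.3490*75.3700 / 0.5810 = 177517.5884 W

177517.5884 W


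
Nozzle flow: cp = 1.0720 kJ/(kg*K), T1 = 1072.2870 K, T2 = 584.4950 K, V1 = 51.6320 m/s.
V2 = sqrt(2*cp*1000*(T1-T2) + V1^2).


dT = 487.7920 K
2*cp*1000*dT = 1045826.0480
V1^2 = 2665.8634
V2 = sqrt(1048491.9114) = 1023.9589 m/s

1023.9589 m/s


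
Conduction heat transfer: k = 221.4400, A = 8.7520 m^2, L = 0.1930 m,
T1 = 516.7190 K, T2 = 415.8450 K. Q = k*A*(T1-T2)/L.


dT = 100.8740 K
Q = 221.4400 * 8.7520 * 100.8740 / 0.1930 = 1012943.7175 W

1012943.7175 W


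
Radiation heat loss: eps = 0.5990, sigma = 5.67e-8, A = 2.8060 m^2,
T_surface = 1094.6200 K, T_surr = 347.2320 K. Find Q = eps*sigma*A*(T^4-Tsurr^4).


T^4 = 1.4357e+12
Tsurr^4 = 1.4537e+10
Q = 0.5990 * 5.67e-8 * 2.8060 * 1.4211e+12 = 135435.0613 W

135435.0613 W


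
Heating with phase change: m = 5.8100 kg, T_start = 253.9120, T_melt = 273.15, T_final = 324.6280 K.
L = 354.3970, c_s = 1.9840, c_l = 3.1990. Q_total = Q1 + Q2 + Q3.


Q1 (sensible, solid) = 5.8100 * 1.9840 * 19.2380 = 221.7572 kJ
Q2 (latent) = 5.8100 * 354.3970 = 2059.0466 kJ
Q3 (sensible, liquid) = 5.8100 * 3.1990 * 51.4780 = 956.7799 kJ
Q_total = 3237.5837 kJ

3237.5837 kJ


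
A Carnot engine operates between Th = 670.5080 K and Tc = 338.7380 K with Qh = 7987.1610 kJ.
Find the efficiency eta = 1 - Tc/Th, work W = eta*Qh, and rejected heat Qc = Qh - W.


eta = 1 - 338.7380/670.5080 = 0.4948
W = 0.4948 * 7987.1610 = 3952.0787 kJ
Qc = 7987.1610 - 3952.0787 = 4035.0823 kJ

eta = 49.4804%, W = 3952.0787 kJ, Qc = 4035.0823 kJ


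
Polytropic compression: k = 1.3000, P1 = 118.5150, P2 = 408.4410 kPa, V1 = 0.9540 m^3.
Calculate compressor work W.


(k-1)/k = 0.2308
(P2/P1)^exp = 1.3305
W = 4.3333 * 118.5150 * 0.9540 * (1.3305 - 1) = 161.9110 kJ

161.9110 kJ


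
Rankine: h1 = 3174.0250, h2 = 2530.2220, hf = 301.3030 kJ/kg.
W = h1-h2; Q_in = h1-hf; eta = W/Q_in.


W = 643.8030 kJ/kg
Q_in = 2872.7220 kJ/kg
eta = 0.2241 = 22.4109%

eta = 22.4109%


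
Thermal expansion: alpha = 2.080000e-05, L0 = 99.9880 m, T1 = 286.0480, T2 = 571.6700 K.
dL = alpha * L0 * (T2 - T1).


dT = 285.6220 K
dL = 2.080000e-05 * 99.9880 * 285.6220 = 0.594022 m
L_final = 100.582022 m

dL = 0.594022 m


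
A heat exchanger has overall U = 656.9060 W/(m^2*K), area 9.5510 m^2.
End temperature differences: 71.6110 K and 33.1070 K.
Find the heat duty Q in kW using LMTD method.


LMTD = 49.9077 K
Q = 656.9060 * 9.5510 * 49.9077 = 313126.4589 W = 313.1265 kW

313.1265 kW


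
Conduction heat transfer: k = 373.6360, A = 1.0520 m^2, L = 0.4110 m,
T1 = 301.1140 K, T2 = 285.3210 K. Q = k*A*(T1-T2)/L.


dT = 15.7930 K
Q = 373.6360 * 1.0520 * 15.7930 / 0.4110 = 15103.8362 W

15103.8362 W


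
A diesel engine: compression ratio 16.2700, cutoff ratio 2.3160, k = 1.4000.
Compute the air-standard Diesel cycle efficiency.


r^(k-1) = 3.0518
rc^k = 3.2407
eta = 0.6015 = 60.1491%

60.1491%


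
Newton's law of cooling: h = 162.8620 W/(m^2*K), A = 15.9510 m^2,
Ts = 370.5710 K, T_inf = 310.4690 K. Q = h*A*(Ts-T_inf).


dT = 60.1020 K
Q = 162.8620 * 15.9510 * 60.1020 = 156133.6825 W

156133.6825 W


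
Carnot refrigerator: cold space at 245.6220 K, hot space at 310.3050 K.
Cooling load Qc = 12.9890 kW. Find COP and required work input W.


COP = 245.6220 / 64.6830 = 3.7973
W = 12.9890 / 3.7973 = 3.4206 kW

COP = 3.7973, W = 3.4206 kW


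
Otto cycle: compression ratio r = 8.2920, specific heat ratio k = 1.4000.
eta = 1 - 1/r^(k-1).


r^(k-1) = 2.3306
eta = 1 - 1/2.3306 = 0.5709 = 57.0922%

57.0922%


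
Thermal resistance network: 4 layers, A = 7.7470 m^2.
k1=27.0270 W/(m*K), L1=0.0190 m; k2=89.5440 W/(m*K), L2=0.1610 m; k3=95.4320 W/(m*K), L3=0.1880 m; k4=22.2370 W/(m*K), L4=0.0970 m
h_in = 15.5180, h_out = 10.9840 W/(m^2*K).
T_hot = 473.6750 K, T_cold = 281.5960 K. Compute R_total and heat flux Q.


R_conv_in = 1/(15.5180*7.7470) = 0.0083
R_1 = 0.0190/(27.0270*7.7470) = 9.0745e-05
R_2 = 0.1610/(89.5440*7.7470) = 0.0002
R_3 = 0.1880/(95.4320*7.7470) = 0.0003
R_4 = 0.0970/(22.2370*7.7470) = 0.0006
R_conv_out = 1/(10.9840*7.7470) = 0.0118
R_total = 0.0212 K/W
Q = 192.0790 / 0.0212 = 9055.9468 W

R_total = 0.0212 K/W, Q = 9055.9468 W


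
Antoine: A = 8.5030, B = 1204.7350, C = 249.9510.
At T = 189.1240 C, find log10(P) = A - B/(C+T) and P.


C+T = 439.0750
B/(C+T) = 2.7438
log10(P) = 8.5030 - 2.7438 = 5.7592
P = 10^5.7592 = 574377.8562 mmHg

574377.8562 mmHg


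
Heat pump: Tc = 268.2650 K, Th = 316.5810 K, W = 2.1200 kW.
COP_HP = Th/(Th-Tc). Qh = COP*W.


COP = 316.5810 / 48.3160 = 6.5523
Qh = 6.5523 * 2.1200 = 13.8909 kW

COP = 6.5523, Qh = 13.8909 kW


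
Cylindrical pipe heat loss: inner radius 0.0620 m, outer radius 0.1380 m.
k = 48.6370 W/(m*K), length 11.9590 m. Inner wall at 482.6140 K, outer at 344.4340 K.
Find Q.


dT = 138.1800 K
ln(ro/ri) = 0.8001
Q = 2*pi*48.6370*11.9590*138.1800 / 0.8001 = 631149.0827 W

631149.0827 W


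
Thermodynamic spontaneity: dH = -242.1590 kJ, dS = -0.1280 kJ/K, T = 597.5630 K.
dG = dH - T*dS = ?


T*dS = 597.5630 * -0.1280 = -76.4881 kJ
dG = -242.1590 + 76.4881 = -165.6709 kJ (spontaneous)

dG = -165.6709 kJ, spontaneous


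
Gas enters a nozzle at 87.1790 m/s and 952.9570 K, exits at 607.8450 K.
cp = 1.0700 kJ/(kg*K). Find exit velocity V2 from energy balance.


dT = 345.1120 K
2*cp*1000*dT = 738539.6800
V1^2 = 7600.1780
V2 = sqrt(746139.8580) = 863.7939 m/s

863.7939 m/s


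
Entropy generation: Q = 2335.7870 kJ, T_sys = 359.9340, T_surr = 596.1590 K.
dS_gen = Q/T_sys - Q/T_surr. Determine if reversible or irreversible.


dS_sys = 2335.7870/359.9340 = 6.4895 kJ/K
dS_surr = -2335.7870/596.1590 = -3.9181 kJ/K
dS_gen = 6.4895 - 3.9181 = 2.5714 kJ/K (irreversible)

dS_gen = 2.5714 kJ/K, irreversible


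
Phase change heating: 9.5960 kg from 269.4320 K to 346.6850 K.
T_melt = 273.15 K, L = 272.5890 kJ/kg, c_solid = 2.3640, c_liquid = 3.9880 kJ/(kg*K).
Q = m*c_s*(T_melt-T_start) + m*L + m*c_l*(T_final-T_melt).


Q1 (sensible, solid) = 9.5960 * 2.3640 * 3.7180 = 84.3426 kJ
Q2 (latent) = 9.5960 * 272.5890 = 2615.7640 kJ
Q3 (sensible, liquid) = 9.5960 * 3.9880 * 73.5350 = 2814.0997 kJ
Q_total = 5514.2064 kJ

5514.2064 kJ


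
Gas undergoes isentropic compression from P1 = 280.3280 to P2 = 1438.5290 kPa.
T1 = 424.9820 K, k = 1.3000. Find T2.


(k-1)/k = 0.2308
(P2/P1)^exp = 1.4585
T2 = 424.9820 * 1.4585 = 619.8333 K

619.8333 K


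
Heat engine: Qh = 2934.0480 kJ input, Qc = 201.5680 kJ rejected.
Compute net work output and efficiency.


W = 2934.0480 - 201.5680 = 2732.4800 kJ
eta = 2732.4800 / 2934.0480 = 0.9313 = 93.1300%

W = 2732.4800 kJ, eta = 93.1300%


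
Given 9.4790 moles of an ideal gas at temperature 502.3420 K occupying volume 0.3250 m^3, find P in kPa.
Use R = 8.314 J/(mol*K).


P = nRT/V = 9.4790 * 8.314 * 502.3420 / 0.3250
= 39588.7723 / 0.3250 = 121811.6070 Pa = 121.8116 kPa

121.8116 kPa


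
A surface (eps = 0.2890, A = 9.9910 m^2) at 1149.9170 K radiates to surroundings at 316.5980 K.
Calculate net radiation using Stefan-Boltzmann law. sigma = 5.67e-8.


T^4 = 1.7485e+12
Tsurr^4 = 1.0047e+10
Q = 0.2890 * 5.67e-8 * 9.9910 * 1.7385e+12 = 284611.9817 W

284611.9817 W


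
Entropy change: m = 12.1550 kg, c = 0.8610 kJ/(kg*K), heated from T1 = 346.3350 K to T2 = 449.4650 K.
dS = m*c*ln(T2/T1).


T2/T1 = 1.2978
ln(T2/T1) = 0.2607
dS = 12.1550 * 0.8610 * 0.2607 = 2.7278 kJ/K

2.7278 kJ/K


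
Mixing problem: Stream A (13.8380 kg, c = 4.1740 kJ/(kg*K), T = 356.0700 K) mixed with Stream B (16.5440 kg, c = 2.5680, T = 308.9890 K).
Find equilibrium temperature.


num = 33693.9315
den = 100.2448
Tf = 336.1165 K

336.1165 K


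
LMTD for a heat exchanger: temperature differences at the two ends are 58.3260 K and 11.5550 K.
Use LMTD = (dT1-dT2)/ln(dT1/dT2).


dT1/dT2 = 5.0477
ln(dT1/dT2) = 1.6189
LMTD = 46.7710 / 1.6189 = 28.8901 K

28.8901 K


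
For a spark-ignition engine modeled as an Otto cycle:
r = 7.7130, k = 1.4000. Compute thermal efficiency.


r^(k-1) = 2.2641
eta = 1 - 1/2.2641 = 0.5583 = 55.8317%

55.8317%


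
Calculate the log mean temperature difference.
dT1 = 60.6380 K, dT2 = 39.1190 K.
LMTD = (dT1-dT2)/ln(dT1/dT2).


dT1/dT2 = 1.5501
ln(dT1/dT2) = 0.4383
LMTD = 21.5190 / 0.4383 = 49.0950 K

49.0950 K


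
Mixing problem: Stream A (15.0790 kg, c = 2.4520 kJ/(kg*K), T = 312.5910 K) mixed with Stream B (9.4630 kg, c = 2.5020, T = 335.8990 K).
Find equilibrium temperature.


num = 19510.5362
den = 60.6501
Tf = 321.6899 K

321.6899 K


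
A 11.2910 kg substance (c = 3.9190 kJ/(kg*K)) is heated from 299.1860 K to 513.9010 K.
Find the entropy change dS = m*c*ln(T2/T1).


T2/T1 = 1.7177
ln(T2/T1) = 0.5410
dS = 11.2910 * 3.9190 * 0.5410 = 23.9374 kJ/K

23.9374 kJ/K


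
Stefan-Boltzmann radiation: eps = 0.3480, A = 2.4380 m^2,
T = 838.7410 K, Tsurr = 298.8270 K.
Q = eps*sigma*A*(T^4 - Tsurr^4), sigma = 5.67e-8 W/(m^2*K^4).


T^4 = 4.9489e+11
Tsurr^4 = 7.9741e+09
Q = 0.3480 * 5.67e-8 * 2.4380 * 4.8692e+11 = 23423.5577 W

23423.5577 W


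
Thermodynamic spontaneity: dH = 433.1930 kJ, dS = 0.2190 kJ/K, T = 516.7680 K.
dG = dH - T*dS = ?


T*dS = 516.7680 * 0.2190 = 113.1722 kJ
dG = 433.1930 - 113.1722 = 320.0208 kJ (non-spontaneous)

dG = 320.0208 kJ, non-spontaneous


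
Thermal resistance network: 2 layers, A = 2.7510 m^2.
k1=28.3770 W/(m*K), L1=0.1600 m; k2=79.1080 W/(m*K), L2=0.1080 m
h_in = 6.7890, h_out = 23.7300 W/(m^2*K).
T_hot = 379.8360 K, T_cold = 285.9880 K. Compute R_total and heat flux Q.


R_conv_in = 1/(6.7890*2.7510) = 0.0535
R_1 = 0.1600/(28.3770*2.7510) = 0.0020
R_2 = 0.1080/(79.1080*2.7510) = 0.0005
R_conv_out = 1/(23.7300*2.7510) = 0.0153
R_total = 0.0714 K/W
Q = 93.8480 / 0.0714 = 1314.2637 W

R_total = 0.0714 K/W, Q = 1314.2637 W


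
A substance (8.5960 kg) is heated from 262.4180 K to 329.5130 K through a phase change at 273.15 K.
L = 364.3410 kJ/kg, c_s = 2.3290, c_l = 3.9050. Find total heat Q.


Q1 (sensible, solid) = 8.5960 * 2.3290 * 10.7320 = 214.8555 kJ
Q2 (latent) = 8.5960 * 364.3410 = 3131.8752 kJ
Q3 (sensible, liquid) = 8.5960 * 3.9050 * 56.3630 = 1891.9582 kJ
Q_total = 5238.6890 kJ

5238.6890 kJ


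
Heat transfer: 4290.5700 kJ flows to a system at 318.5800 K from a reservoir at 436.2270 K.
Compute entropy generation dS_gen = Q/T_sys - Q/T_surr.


dS_sys = 4290.5700/318.5800 = 13.4678 kJ/K
dS_surr = -4290.5700/436.2270 = -9.8356 kJ/K
dS_gen = 13.4678 - 9.8356 = 3.6322 kJ/K (irreversible)

dS_gen = 3.6322 kJ/K, irreversible


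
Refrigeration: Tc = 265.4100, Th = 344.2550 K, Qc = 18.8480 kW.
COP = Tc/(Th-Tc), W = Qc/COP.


COP = 265.4100 / 78.8450 = 3.3662
W = 18.8480 / 3.3662 = 5.5992 kW

COP = 3.3662, W = 5.5992 kW


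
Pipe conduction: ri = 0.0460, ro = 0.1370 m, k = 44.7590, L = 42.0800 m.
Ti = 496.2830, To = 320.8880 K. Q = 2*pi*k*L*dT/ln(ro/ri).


dT = 175.3950 K
ln(ro/ri) = 1.0913
Q = 2*pi*44.7590*42.0800*175.3950 / 1.0913 = 1901924.6064 W

1901924.6064 W


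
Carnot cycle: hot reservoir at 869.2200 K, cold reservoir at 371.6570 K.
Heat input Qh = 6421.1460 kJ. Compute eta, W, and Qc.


eta = 1 - 371.6570/869.2200 = 0.5724
W = 0.5724 * 6421.1460 = 3675.6226 kJ
Qc = 6421.1460 - 3675.6226 = 2745.5234 kJ

eta = 57.2425%, W = 3675.6226 kJ, Qc = 2745.5234 kJ


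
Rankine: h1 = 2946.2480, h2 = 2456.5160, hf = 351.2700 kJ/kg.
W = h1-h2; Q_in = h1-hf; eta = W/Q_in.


W = 489.7320 kJ/kg
Q_in = 2594.9780 kJ/kg
eta = 0.1887 = 18.8723%

eta = 18.8723%


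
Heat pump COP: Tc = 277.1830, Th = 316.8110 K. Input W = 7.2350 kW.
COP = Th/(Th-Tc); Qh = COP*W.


COP = 316.8110 / 39.6280 = 7.9946
Qh = 7.9946 * 7.2350 = 57.8411 kW

COP = 7.9946, Qh = 57.8411 kW


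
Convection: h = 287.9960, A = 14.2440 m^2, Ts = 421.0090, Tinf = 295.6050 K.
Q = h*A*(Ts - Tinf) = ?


dT = 125.4040 K
Q = 287.9960 * 14.2440 * 125.4040 = 514434.1729 W

514434.1729 W


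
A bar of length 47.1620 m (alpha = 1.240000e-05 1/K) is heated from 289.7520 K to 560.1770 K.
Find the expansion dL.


dT = 270.4250 K
dL = 1.240000e-05 * 47.1620 * 270.4250 = 0.158147 m
L_final = 47.320147 m

dL = 0.158147 m


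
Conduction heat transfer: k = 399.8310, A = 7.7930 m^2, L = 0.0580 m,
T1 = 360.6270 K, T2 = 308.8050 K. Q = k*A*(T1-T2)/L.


dT = 51.8220 K
Q = 399.8310 * 7.7930 * 51.8220 / 0.0580 = 2783987.7232 W

2783987.7232 W


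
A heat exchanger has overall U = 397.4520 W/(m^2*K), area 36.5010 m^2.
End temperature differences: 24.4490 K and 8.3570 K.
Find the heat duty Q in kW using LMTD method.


LMTD = 14.9904 K
Q = 397.4520 * 36.5010 * 14.9904 = 217471.0991 W = 217.4711 kW

217.4711 kW


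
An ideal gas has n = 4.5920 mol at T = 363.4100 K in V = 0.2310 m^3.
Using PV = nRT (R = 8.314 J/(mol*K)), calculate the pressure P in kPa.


P = nRT/V = 4.5920 * 8.314 * 363.4100 / 0.2310
= 13874.2263 / 0.2310 = 60061.5856 Pa = 60.0616 kPa

60.0616 kPa


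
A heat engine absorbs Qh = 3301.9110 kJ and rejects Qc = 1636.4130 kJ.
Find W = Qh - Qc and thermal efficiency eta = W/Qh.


W = 3301.9110 - 1636.4130 = 1665.4980 kJ
eta = 1665.4980 / 3301.9110 = 0.5044 = 50.4404%

W = 1665.4980 kJ, eta = 50.4404%


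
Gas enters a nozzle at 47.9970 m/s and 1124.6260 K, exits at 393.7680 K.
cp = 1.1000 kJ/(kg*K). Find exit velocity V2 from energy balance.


dT = 730.8580 K
2*cp*1000*dT = 1607887.6000
V1^2 = 2303.7120
V2 = sqrt(1610191.3120) = 1268.9331 m/s

1268.9331 m/s


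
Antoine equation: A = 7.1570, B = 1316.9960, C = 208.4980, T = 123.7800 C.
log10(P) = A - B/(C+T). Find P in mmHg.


C+T = 332.2780
B/(C+T) = 3.9635
log10(P) = 7.1570 - 3.9635 = 3.1935
P = 10^3.1935 = 1561.2176 mmHg

1561.2176 mmHg


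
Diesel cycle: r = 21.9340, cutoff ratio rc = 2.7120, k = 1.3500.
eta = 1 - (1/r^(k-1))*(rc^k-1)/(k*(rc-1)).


r^(k-1) = 2.9471
rc^k = 3.8454
eta = 0.5823 = 58.2252%

58.2252%


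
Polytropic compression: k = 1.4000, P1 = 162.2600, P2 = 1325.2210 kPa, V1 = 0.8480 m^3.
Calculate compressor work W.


(k-1)/k = 0.2857
(P2/P1)^exp = 1.8222
W = 3.5000 * 162.2600 * 0.8480 * (1.8222 - 1) = 395.9560 kJ

395.9560 kJ


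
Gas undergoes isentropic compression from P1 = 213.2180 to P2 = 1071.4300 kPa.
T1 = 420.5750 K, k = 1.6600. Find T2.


(k-1)/k = 0.3976
(P2/P1)^exp = 1.9001
T2 = 420.5750 * 1.9001 = 799.1162 K

799.1162 K


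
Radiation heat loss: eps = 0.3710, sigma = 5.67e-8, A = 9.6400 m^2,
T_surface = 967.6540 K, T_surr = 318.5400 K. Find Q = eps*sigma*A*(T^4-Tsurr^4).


T^4 = 8.7676e+11
Tsurr^4 = 1.0296e+10
Q = 0.3710 * 5.67e-8 * 9.6400 * 8.6646e+11 = 175705.0842 W

175705.0842 W


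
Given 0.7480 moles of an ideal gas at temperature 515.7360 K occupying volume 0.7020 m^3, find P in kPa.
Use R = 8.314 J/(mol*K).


P = nRT/V = 0.7480 * 8.314 * 515.7360 / 0.7020
= 3207.2962 / 0.7020 = 4568.7980 Pa = 4.5688 kPa

4.5688 kPa


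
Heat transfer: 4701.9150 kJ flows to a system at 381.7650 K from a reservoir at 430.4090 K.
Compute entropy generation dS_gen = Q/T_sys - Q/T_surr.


dS_sys = 4701.9150/381.7650 = 12.3163 kJ/K
dS_surr = -4701.9150/430.4090 = -10.9243 kJ/K
dS_gen = 12.3163 - 10.9243 = 1.3920 kJ/K (irreversible)

dS_gen = 1.3920 kJ/K, irreversible


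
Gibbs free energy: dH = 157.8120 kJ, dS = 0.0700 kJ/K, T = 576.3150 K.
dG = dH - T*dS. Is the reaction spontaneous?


T*dS = 576.3150 * 0.0700 = 40.3421 kJ
dG = 157.8120 - 40.3421 = 117.4700 kJ (non-spontaneous)

dG = 117.4700 kJ, non-spontaneous


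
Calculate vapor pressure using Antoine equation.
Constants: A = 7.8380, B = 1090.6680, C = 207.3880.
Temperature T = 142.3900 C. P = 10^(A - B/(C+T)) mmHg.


C+T = 349.7780
B/(C+T) = 3.1182
log10(P) = 7.8380 - 3.1182 = 4.7198
P = 10^4.7198 = 52459.9536 mmHg

52459.9536 mmHg


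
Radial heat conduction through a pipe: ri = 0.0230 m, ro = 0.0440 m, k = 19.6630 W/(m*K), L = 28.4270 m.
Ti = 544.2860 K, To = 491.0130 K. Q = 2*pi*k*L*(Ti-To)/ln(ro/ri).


dT = 53.2730 K
ln(ro/ri) = 0.6487
Q = 2*pi*19.6630*28.4270*53.2730 / 0.6487 = 288421.0815 W

288421.0815 W


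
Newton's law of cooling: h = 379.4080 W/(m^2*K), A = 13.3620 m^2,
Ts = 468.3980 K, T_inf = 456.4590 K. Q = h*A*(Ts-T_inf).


dT = 11.9390 K
Q = 379.4080 * 13.3620 * 11.9390 = 60526.5477 W

60526.5477 W


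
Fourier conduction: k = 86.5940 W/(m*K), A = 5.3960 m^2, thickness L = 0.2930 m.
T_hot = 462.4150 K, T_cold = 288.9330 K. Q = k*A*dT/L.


dT = 173.4820 K
Q = 86.5940 * 5.3960 * 173.4820 / 0.2930 = 276660.1081 W

276660.1081 W


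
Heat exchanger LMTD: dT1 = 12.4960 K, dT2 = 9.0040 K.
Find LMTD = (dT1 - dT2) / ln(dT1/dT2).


dT1/dT2 = 1.3878
ln(dT1/dT2) = 0.3277
LMTD = 3.4920 / 0.3277 = 10.6548 K

10.6548 K


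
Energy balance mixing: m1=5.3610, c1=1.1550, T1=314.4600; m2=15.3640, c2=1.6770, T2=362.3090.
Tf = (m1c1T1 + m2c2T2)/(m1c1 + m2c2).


num = 11282.1686
den = 31.9574
Tf = 353.0379 K

353.0379 K


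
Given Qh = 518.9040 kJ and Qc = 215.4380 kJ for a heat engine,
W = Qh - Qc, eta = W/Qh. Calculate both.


W = 518.9040 - 215.4380 = 303.4660 kJ
eta = 303.4660 / 518.9040 = 0.5848 = 58.4821%

W = 303.4660 kJ, eta = 58.4821%


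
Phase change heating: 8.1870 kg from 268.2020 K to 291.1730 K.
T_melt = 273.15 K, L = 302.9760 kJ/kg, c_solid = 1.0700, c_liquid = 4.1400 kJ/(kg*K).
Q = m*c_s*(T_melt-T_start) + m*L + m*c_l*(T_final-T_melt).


Q1 (sensible, solid) = 8.1870 * 1.0700 * 4.9480 = 43.3449 kJ
Q2 (latent) = 8.1870 * 302.9760 = 2480.4645 kJ
Q3 (sensible, liquid) = 8.1870 * 4.1400 * 18.0230 = 610.8748 kJ
Q_total = 3134.6842 kJ

3134.6842 kJ


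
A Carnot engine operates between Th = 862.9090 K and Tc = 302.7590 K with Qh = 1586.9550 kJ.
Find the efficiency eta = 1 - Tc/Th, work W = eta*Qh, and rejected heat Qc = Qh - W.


eta = 1 - 302.7590/862.9090 = 0.6491
W = 0.6491 * 1586.9550 = 1030.1583 kJ
Qc = 1586.9550 - 1030.1583 = 556.7967 kJ

eta = 64.9141%, W = 1030.1583 kJ, Qc = 556.7967 kJ


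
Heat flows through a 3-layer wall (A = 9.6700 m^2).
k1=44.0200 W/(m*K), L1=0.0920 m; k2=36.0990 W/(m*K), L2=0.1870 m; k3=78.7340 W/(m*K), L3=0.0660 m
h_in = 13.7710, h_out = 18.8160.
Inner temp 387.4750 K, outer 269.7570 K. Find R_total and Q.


R_conv_in = 1/(13.7710*9.6700) = 0.0075
R_1 = 0.0920/(44.0200*9.6700) = 0.0002
R_2 = 0.1870/(36.0990*9.6700) = 0.0005
R_3 = 0.0660/(78.7340*9.6700) = 8.6687e-05
R_conv_out = 1/(18.8160*9.6700) = 0.0055
R_total = 0.0138 K/W
Q = 117.7180 / 0.0138 = 8503.2056 W

R_total = 0.0138 K/W, Q = 8503.2056 W


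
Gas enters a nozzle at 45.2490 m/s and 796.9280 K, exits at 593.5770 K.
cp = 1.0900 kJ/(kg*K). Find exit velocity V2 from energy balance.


dT = 203.3510 K
2*cp*1000*dT = 443305.1800
V1^2 = 2047.4720
V2 = sqrt(445352.6520) = 667.3475 m/s

667.3475 m/s


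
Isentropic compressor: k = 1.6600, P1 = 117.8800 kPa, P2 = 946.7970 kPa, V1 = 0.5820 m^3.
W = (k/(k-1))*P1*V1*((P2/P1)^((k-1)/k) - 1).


(k-1)/k = 0.3976
(P2/P1)^exp = 2.2895
W = 2.5152 * 117.8800 * 0.5820 * (2.2895 - 1) = 222.5148 kJ

222.5148 kJ


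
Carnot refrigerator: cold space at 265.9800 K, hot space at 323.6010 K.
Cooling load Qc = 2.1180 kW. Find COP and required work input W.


COP = 265.9800 / 57.6210 = 4.6160
W = 2.1180 / 4.6160 = 0.4588 kW

COP = 4.6160, W = 0.4588 kW


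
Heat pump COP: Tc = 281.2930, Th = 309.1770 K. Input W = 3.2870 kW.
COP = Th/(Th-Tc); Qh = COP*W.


COP = 309.1770 / 27.8840 = 11.0880
Qh = 11.0880 * 3.2870 = 36.4462 kW

COP = 11.0880, Qh = 36.4462 kW


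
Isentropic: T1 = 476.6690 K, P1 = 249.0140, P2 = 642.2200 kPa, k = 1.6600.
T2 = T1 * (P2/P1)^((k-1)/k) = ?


(k-1)/k = 0.3976
(P2/P1)^exp = 1.4574
T2 = 476.6690 * 1.4574 = 694.7195 K

694.7195 K


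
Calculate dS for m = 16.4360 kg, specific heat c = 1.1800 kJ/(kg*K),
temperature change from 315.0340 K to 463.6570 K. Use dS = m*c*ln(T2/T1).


T2/T1 = 1.4718
ln(T2/T1) = 0.3865
dS = 16.4360 * 1.1800 * 0.3865 = 7.4953 kJ/K

7.4953 kJ/K


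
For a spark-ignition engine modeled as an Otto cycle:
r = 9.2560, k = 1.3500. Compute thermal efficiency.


r^(k-1) = 2.1790
eta = 1 - 1/2.1790 = 0.5411 = 54.1064%

54.1064%


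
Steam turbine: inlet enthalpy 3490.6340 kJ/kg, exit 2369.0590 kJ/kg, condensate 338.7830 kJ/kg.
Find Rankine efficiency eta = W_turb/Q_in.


W = 1121.5750 kJ/kg
Q_in = 3151.8510 kJ/kg
eta = 0.3558 = 35.5846%

eta = 35.5846%


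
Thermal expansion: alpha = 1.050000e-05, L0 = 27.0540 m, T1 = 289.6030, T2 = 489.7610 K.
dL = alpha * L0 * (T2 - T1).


dT = 200.1580 K
dL = 1.050000e-05 * 27.0540 * 200.1580 = 0.056858 m
L_final = 27.110858 m

dL = 0.056858 m


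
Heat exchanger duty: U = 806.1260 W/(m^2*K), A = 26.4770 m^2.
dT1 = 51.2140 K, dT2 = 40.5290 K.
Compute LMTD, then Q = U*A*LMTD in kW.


LMTD = 45.6633 K
Q = 806.1260 * 26.4770 * 45.6633 = 974629.0390 W = 974.6290 kW

974.6290 kW


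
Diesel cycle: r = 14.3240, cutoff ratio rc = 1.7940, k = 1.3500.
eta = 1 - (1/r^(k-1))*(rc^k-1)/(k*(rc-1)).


r^(k-1) = 2.5388
rc^k = 2.2012
eta = 0.5586 = 55.8592%

55.8592%


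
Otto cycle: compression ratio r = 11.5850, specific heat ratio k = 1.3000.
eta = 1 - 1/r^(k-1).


r^(k-1) = 2.0853
eta = 1 - 1/2.0853 = 0.5205 = 52.0453%

52.0453%


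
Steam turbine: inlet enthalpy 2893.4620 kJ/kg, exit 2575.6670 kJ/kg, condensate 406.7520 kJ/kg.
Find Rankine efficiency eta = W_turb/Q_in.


W = 317.7950 kJ/kg
Q_in = 2486.7100 kJ/kg
eta = 0.1278 = 12.7797%

eta = 12.7797%


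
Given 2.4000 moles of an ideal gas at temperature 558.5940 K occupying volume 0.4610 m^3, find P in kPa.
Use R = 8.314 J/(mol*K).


P = nRT/V = 2.4000 * 8.314 * 558.5940 / 0.4610
= 11145.9612 / 0.4610 = 24177.7901 Pa = 24.1778 kPa

24.1778 kPa


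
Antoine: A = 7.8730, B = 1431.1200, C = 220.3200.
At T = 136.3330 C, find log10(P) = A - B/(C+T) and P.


C+T = 356.6530
B/(C+T) = 4.0126
log10(P) = 7.8730 - 4.0126 = 3.8604
P = 10^3.8604 = 7250.3716 mmHg

7250.3716 mmHg


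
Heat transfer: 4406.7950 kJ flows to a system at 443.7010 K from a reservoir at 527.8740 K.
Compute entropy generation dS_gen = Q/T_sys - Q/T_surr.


dS_sys = 4406.7950/443.7010 = 9.9319 kJ/K
dS_surr = -4406.7950/527.8740 = -8.3482 kJ/K
dS_gen = 9.9319 - 8.3482 = 1.5837 kJ/K (irreversible)

dS_gen = 1.5837 kJ/K, irreversible


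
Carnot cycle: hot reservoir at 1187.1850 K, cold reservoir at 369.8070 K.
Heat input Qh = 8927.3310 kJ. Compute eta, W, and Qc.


eta = 1 - 369.8070/1187.1850 = 0.6885
W = 0.6885 * 8927.3310 = 6146.4759 kJ
Qc = 8927.3310 - 6146.4759 = 2780.8551 kJ

eta = 68.8501%, W = 6146.4759 kJ, Qc = 2780.8551 kJ


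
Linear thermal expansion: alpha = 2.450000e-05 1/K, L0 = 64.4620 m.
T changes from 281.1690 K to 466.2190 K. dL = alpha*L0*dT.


dT = 185.0500 K
dL = 2.450000e-05 * 64.4620 * 185.0500 = 0.292253 m
L_final = 64.754253 m

dL = 0.292253 m


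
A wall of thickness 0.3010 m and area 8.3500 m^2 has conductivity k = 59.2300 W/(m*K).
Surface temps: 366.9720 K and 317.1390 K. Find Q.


dT = 49.8330 K
Q = 59.2300 * 8.3500 * 49.8330 / 0.3010 = 81880.1718 W

81880.1718 W


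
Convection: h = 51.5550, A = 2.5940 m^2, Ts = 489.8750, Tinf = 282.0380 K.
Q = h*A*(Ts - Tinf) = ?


dT = 207.8370 K
Q = 51.5550 * 2.5940 * 207.8370 = 27794.8048 W

27794.8048 W


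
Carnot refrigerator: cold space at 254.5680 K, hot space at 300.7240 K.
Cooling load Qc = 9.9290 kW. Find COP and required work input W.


COP = 254.5680 / 46.1560 = 5.5154
W = 9.9290 / 5.5154 = 1.8002 kW

COP = 5.5154, W = 1.8002 kW


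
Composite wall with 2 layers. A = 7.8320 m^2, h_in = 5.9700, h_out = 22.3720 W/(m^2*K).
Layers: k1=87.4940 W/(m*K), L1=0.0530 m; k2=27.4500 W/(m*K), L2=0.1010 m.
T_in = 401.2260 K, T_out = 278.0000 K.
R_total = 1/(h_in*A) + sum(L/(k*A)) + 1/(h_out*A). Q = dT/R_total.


R_conv_in = 1/(5.9700*7.8320) = 0.0214
R_1 = 0.0530/(87.4940*7.8320) = 7.7344e-05
R_2 = 0.1010/(27.4500*7.8320) = 0.0005
R_conv_out = 1/(22.3720*7.8320) = 0.0057
R_total = 0.0276 K/W
Q = 123.2260 / 0.0276 = 4458.0098 W

R_total = 0.0276 K/W, Q = 4458.0098 W


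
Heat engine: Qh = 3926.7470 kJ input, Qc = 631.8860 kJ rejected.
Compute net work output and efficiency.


W = 3926.7470 - 631.8860 = 3294.8610 kJ
eta = 3294.8610 / 3926.7470 = 0.8391 = 83.9082%

W = 3294.8610 kJ, eta = 83.9082%


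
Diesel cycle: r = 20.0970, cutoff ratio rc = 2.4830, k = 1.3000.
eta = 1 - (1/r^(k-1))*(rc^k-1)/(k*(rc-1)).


r^(k-1) = 2.4600
rc^k = 3.2619
eta = 0.5231 = 52.3077%

52.3077%


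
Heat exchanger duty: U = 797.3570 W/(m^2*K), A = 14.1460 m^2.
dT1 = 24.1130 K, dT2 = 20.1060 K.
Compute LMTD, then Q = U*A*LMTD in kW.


LMTD = 22.0488 K
Q = 797.3570 * 14.1460 * 22.0488 = 248698.0632 W = 248.6981 kW

248.6981 kW
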